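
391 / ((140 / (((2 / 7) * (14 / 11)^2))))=782 / 605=1.29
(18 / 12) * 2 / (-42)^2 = 1 / 588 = 0.00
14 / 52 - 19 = -487 / 26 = -18.73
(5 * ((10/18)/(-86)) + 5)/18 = 3845/13932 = 0.28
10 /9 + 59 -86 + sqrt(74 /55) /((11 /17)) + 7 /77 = -2554 /99 + 17*sqrt(4070) /605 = -24.01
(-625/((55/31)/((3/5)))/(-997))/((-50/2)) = -93/10967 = -0.01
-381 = -381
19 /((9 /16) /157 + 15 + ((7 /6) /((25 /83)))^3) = 0.26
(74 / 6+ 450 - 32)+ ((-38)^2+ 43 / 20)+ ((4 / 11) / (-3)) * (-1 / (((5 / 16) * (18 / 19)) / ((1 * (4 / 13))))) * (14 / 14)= 144911771 / 77220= 1876.61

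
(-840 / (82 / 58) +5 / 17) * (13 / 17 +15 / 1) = -9361.91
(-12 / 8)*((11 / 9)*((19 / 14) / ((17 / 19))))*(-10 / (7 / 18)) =59565 / 833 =71.51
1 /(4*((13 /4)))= 1 /13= 0.08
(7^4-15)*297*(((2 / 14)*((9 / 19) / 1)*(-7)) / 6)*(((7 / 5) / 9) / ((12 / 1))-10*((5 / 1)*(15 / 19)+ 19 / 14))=149947426761 / 50540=2966905.95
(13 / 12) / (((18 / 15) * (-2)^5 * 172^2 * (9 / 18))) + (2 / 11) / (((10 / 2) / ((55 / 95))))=68155361 / 3237672960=0.02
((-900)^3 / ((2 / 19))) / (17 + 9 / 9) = -384750000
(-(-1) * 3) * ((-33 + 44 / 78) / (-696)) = 1265 / 9048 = 0.14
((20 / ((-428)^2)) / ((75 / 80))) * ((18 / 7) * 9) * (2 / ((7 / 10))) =4320 / 561001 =0.01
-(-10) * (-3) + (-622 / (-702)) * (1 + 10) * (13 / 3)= 12.23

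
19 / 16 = 1.19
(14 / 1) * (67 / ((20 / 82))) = 19229 / 5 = 3845.80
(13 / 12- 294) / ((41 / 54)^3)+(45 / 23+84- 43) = -992754142 / 1585183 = -626.27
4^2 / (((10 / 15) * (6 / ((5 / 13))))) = 20 / 13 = 1.54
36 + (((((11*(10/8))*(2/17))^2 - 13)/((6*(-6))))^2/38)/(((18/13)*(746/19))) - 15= 108527454302797/5167964104704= 21.00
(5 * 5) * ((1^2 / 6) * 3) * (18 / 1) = 225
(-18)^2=324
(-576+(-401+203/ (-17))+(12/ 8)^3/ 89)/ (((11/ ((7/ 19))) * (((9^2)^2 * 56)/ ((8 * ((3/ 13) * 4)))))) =-102305/ 153681462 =-0.00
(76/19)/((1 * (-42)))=-2/21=-0.10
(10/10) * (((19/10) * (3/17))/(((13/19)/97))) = 105051/2210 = 47.53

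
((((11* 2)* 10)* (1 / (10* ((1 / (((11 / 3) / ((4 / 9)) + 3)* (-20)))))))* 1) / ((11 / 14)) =-6300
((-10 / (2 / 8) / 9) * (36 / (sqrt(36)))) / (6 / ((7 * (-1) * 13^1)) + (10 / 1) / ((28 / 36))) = -1820 / 873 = -2.08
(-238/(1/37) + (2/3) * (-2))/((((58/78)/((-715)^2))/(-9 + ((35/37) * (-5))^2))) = -3214157329926400/39701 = -80959102539.64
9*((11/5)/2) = 99/10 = 9.90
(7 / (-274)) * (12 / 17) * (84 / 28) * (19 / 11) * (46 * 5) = -550620 / 25619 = -21.49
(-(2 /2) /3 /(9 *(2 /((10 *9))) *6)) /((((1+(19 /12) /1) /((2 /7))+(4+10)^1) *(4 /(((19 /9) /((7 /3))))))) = -95 /34839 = -0.00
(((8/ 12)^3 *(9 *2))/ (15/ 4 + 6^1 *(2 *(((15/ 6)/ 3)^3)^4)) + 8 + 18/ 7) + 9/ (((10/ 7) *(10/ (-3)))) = 179848841551/ 18487702100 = 9.73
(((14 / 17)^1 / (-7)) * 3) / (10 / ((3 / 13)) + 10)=-9 / 1360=-0.01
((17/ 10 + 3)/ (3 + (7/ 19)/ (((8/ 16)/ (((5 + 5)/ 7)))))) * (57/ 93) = 16967/ 23870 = 0.71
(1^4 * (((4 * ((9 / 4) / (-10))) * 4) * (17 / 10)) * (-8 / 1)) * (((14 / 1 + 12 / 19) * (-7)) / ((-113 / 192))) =457325568 / 53675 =8520.27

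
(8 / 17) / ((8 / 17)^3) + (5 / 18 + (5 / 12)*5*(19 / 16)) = 2093 / 288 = 7.27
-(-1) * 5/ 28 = 5/ 28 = 0.18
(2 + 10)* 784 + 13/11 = 103501/11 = 9409.18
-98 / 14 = -7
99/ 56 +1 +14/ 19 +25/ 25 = 4793/ 1064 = 4.50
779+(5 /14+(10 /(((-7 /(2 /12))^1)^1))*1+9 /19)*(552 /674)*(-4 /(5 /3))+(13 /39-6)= 519140312 /672315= 772.17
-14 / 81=-0.17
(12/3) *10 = 40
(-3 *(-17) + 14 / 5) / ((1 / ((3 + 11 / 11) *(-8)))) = -8608 / 5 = -1721.60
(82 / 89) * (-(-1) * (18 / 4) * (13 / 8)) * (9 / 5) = 12.13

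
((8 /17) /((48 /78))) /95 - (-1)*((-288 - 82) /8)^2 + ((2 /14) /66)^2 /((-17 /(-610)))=2949453894263 /1378848240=2139.07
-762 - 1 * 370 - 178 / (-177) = -200186 / 177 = -1130.99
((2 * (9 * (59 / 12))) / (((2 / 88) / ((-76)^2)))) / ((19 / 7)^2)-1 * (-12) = 3052908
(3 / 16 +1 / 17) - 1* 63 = -17069 / 272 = -62.75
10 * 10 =100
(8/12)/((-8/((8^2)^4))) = -4194304/3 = -1398101.33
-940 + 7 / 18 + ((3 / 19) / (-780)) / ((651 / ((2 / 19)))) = -43059694634 / 45827145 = -939.61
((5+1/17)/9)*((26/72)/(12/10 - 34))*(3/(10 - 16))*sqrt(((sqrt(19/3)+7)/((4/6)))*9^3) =2795*sqrt(2*sqrt(57)+42)/66912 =0.32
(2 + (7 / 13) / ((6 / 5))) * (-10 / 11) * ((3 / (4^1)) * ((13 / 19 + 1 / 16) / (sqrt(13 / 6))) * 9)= -1951065 * sqrt(78) / 2260544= -7.62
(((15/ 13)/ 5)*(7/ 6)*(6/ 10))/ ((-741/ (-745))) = 1043/ 6422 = 0.16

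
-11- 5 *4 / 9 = -119 / 9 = -13.22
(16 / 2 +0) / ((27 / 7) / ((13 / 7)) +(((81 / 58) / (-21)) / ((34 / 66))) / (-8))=5742464 / 1502415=3.82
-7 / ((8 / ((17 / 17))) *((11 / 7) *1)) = -49 / 88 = -0.56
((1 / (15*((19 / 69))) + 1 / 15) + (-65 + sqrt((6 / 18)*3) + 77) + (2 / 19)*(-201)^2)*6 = 2431646 / 95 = 25596.27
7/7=1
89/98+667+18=67219/98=685.91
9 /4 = 2.25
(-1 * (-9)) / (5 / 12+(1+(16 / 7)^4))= 259308 / 827249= 0.31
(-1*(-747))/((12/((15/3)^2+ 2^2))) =7221/4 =1805.25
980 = 980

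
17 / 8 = 2.12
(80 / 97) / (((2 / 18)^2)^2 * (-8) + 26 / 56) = 14696640 / 8251693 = 1.78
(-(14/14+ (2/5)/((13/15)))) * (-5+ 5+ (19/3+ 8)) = -817/39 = -20.95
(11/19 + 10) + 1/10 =2029/190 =10.68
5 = 5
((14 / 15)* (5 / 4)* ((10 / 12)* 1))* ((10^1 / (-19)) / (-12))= 175 / 4104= 0.04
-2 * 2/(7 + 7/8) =-32/63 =-0.51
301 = 301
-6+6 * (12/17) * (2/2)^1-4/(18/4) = -406/153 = -2.65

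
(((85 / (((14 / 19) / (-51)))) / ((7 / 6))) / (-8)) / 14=247095 / 5488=45.02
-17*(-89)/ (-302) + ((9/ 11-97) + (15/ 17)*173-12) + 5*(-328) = -90389161/ 56474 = -1600.54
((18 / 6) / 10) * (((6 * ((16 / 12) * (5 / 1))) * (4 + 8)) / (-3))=-48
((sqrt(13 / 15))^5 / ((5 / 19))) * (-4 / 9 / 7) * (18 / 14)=-12844 * sqrt(195) / 826875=-0.22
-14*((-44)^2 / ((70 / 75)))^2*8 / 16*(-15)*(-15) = -47436840000 / 7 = -6776691428.57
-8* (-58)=464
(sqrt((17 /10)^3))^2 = 4913 /1000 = 4.91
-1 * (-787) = 787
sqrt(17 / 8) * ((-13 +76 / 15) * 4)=-119 * sqrt(34) / 15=-46.26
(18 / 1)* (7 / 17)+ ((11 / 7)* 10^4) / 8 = 234632 / 119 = 1971.70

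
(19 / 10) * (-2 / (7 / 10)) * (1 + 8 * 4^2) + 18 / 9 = -4888 / 7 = -698.29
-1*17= -17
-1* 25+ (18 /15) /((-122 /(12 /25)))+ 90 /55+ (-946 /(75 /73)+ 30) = -230020903 /251625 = -914.14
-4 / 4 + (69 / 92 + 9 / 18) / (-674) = -2701 / 2696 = -1.00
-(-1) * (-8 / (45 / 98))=-784 / 45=-17.42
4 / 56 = 1 / 14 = 0.07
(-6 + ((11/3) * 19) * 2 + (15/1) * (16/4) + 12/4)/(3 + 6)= 589/27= 21.81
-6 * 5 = -30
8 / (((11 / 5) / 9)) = 360 / 11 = 32.73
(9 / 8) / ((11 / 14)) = 63 / 44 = 1.43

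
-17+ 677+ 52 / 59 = 38992 / 59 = 660.88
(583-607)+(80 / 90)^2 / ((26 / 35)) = -24152 / 1053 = -22.94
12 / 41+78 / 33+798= 361096 / 451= 800.66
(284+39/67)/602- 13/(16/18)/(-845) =5138923/10486840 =0.49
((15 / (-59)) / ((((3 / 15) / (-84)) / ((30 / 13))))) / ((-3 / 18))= -1134000 / 767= -1478.49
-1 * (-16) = 16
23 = 23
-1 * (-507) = 507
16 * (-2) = -32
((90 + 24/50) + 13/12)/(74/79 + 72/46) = 49911173/1363800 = 36.60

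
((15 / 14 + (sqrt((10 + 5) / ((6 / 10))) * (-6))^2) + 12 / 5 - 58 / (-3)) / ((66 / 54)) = 581367 / 770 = 755.02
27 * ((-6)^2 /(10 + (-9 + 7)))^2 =2187 /4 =546.75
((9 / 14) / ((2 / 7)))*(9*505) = 40905 / 4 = 10226.25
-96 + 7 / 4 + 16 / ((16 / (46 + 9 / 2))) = -175 / 4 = -43.75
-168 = -168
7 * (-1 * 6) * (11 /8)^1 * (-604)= 34881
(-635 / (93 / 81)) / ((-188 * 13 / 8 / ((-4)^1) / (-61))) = 8366760 / 18941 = 441.73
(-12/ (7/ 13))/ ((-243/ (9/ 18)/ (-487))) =-12662/ 567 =-22.33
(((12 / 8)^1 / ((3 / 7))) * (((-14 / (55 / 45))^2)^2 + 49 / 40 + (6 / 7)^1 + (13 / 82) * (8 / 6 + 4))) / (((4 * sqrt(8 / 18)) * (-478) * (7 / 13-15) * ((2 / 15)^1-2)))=-338597526806331 / 193334047993856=-1.75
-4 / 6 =-2 / 3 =-0.67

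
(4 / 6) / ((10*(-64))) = -1 / 960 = -0.00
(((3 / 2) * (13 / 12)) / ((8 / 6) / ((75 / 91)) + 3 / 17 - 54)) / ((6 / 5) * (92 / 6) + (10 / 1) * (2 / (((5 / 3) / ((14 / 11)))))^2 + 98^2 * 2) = -10027875 / 6201524201888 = -0.00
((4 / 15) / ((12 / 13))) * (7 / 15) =91 / 675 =0.13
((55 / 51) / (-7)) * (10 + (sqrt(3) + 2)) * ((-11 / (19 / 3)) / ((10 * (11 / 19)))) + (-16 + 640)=11 * sqrt(3) / 238 + 74322 / 119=624.63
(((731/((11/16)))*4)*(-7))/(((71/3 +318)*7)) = -140352/11275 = -12.45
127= 127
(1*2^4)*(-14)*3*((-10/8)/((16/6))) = 315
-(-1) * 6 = 6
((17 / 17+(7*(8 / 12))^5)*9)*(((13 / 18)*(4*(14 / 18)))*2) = 195856388 / 2187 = 89554.82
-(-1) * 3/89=0.03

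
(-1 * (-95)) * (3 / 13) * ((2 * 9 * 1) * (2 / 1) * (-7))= -71820 / 13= -5524.62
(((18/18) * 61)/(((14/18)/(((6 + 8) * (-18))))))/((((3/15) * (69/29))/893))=-853047180/23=-37089007.83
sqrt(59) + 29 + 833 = 869.68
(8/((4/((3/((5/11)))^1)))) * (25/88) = 15/4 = 3.75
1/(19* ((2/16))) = 8/19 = 0.42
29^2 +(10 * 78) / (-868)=182302 / 217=840.10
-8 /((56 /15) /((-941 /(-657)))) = -4705 /1533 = -3.07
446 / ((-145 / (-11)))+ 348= 55366 / 145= 381.83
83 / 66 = 1.26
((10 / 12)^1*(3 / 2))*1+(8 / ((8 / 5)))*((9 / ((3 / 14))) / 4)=215 / 4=53.75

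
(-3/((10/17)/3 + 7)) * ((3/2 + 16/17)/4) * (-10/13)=0.20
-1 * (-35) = 35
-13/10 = -1.30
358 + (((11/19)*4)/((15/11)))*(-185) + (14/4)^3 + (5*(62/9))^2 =15674645/12312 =1273.12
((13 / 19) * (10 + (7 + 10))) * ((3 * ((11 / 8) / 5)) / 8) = 11583 / 6080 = 1.91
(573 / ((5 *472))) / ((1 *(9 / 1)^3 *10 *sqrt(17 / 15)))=0.00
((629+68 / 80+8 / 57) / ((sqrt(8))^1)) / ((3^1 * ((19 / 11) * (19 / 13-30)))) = -102701027 * sqrt(2) / 96430320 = -1.51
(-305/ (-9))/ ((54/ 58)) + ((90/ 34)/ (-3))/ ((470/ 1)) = 14133581/ 388314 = 36.40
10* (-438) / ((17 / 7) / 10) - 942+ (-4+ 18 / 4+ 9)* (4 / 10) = -1612747 / 85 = -18973.49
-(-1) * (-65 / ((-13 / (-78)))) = -390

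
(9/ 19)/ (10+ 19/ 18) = 162/ 3781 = 0.04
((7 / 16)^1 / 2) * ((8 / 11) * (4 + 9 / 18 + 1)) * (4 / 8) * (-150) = -525 / 8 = -65.62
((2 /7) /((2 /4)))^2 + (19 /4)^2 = 17945 /784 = 22.89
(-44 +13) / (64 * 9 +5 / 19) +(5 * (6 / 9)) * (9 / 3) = 108901 / 10949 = 9.95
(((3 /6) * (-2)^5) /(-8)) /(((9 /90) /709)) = 14180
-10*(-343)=3430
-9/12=-3/4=-0.75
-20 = -20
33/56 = 0.59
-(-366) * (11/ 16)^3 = 243573/ 2048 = 118.93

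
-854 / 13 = -65.69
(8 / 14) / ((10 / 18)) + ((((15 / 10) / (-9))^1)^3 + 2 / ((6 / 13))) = 40501 / 7560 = 5.36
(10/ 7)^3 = 1000/ 343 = 2.92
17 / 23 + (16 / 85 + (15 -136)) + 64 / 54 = -6275474 / 52785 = -118.89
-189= -189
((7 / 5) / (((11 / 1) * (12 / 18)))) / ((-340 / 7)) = -147 / 37400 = -0.00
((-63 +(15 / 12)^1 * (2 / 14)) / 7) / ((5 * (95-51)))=-1759 / 43120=-0.04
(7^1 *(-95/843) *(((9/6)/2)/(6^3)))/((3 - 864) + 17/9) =665/208578432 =0.00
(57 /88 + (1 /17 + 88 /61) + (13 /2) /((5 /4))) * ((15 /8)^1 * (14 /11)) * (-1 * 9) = -633770109 /4015264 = -157.84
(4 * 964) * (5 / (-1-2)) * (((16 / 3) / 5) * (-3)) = 61696 / 3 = 20565.33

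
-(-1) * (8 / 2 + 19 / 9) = 55 / 9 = 6.11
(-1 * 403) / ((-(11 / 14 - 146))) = -5642 / 2033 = -2.78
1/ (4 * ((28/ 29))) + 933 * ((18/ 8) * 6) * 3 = 4232117/ 112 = 37786.76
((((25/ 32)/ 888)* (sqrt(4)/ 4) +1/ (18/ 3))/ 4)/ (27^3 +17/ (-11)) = 104467/ 49215602688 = 0.00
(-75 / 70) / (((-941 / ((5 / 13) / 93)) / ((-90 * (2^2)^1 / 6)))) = -750 / 2654561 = -0.00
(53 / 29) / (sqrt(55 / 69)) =53 * sqrt(3795) / 1595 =2.05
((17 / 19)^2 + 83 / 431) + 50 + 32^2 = 167259256 / 155591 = 1074.99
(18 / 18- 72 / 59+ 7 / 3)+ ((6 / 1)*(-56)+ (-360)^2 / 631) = -14351638 / 111687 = -128.50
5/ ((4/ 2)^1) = 5/ 2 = 2.50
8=8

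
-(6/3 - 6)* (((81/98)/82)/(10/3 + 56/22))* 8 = 10692/194873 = 0.05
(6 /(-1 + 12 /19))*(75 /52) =-4275 /182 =-23.49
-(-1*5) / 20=1 / 4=0.25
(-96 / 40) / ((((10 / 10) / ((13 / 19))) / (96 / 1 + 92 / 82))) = -621192 / 3895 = -159.48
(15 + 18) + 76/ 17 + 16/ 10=3321/ 85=39.07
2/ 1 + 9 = 11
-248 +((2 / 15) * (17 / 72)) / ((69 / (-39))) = -3080381 / 12420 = -248.02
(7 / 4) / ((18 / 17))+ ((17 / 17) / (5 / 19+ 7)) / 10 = 13799 / 8280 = 1.67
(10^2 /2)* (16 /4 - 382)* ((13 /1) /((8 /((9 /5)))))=-110565 /2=-55282.50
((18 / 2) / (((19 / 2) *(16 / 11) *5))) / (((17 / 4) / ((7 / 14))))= 99 / 6460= 0.02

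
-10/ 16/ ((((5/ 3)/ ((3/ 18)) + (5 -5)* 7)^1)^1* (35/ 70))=-1/ 8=-0.12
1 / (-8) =-1 / 8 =-0.12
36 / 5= 7.20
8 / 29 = 0.28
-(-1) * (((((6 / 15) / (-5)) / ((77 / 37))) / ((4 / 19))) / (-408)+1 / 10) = 157783 / 1570800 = 0.10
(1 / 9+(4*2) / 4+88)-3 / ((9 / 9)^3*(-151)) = 122488 / 1359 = 90.13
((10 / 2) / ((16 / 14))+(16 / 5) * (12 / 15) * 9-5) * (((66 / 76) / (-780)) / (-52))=49313 / 102752000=0.00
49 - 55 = -6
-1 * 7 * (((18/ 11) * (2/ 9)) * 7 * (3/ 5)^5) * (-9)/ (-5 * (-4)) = 107163/ 171875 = 0.62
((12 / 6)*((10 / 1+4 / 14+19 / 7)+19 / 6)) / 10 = 97 / 30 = 3.23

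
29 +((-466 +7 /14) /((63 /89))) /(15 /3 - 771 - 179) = 72161 /2430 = 29.70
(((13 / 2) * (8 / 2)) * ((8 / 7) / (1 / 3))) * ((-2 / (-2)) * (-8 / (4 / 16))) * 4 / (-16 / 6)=29952 / 7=4278.86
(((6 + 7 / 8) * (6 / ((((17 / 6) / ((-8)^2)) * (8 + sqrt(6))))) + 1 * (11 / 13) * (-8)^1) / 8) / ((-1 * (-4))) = 97537 / 25636- 495 * sqrt(6) / 986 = 2.57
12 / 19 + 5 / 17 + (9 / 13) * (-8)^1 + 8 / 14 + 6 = 57571 / 29393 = 1.96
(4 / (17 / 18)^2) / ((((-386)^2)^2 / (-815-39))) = -0.00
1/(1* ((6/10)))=5/3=1.67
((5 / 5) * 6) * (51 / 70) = 153 / 35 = 4.37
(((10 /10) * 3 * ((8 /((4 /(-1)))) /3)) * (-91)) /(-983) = -182 /983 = -0.19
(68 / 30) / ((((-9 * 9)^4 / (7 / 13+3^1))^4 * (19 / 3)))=152233504 / 9316597141180572662059718644700690895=0.00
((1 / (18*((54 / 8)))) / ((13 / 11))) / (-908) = -11 / 1434186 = -0.00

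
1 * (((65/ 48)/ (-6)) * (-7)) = 455/ 288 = 1.58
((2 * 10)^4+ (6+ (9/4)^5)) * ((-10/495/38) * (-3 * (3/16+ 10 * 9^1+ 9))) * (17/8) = 1473999400649/27394048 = 53807.29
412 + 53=465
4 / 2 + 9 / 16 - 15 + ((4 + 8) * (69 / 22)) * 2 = 11059 / 176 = 62.84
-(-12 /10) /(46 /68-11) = -68 /585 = -0.12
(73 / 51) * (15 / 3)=365 / 51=7.16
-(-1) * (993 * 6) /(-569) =-5958 /569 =-10.47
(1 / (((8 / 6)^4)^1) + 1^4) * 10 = 13.16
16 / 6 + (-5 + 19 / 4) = 29 / 12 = 2.42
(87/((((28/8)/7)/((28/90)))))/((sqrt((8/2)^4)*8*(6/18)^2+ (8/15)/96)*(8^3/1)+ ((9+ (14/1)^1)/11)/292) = 7824432/1052920331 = 0.01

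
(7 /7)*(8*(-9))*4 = -288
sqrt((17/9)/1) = sqrt(17)/3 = 1.37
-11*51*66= -37026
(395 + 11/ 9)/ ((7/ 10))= 35660/ 63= 566.03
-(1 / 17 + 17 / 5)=-294 / 85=-3.46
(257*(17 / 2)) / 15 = 4369 / 30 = 145.63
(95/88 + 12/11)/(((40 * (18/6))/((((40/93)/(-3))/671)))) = -191/49423176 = -0.00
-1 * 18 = -18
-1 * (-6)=6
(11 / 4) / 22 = 1 / 8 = 0.12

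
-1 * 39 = -39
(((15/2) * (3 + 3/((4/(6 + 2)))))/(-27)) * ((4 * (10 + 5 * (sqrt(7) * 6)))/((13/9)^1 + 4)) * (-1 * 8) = 7200/49 + 21600 * sqrt(7)/49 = 1313.23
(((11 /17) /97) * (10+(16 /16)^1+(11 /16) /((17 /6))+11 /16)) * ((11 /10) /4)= 78529 /3588224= 0.02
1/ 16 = 0.06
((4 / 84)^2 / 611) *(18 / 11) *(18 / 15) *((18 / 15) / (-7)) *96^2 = -663552 / 57632575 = -0.01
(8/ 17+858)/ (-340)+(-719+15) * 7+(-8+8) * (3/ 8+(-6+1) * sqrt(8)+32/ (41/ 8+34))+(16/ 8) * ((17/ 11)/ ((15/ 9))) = -156682431/ 31790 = -4928.67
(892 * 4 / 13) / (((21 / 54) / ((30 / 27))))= 71360 / 91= 784.18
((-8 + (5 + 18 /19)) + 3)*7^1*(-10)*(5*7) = -44100 /19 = -2321.05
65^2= 4225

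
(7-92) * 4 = -340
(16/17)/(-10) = -8/85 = -0.09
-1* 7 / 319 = -7 / 319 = -0.02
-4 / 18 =-2 / 9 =-0.22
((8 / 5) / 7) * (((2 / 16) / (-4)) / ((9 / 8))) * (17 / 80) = -17 / 12600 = -0.00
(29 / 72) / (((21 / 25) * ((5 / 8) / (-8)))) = -1160 / 189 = -6.14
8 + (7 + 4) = 19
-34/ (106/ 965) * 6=-98430/ 53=-1857.17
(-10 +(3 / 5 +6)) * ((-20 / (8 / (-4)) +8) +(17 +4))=-663 / 5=-132.60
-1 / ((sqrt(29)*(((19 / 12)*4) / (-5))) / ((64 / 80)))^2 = -144 / 10469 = -0.01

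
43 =43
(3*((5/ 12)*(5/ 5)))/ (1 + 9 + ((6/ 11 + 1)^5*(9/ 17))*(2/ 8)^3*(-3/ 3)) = 12884080/ 102320951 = 0.13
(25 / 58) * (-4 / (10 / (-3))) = 15 / 29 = 0.52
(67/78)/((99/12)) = 134/1287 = 0.10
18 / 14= 9 / 7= 1.29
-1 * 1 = -1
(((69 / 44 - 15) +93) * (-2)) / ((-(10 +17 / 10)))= 1945 / 143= 13.60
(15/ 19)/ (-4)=-15/ 76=-0.20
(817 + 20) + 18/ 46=837.39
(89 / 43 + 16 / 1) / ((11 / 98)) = 76146 / 473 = 160.99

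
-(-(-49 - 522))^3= -186169411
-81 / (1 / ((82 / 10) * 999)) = -3317679 / 5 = -663535.80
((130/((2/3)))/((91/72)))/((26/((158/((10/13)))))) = 8532/7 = 1218.86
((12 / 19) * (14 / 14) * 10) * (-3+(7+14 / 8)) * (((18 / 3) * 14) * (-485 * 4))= -112442400 / 19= -5918021.05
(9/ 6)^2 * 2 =9/ 2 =4.50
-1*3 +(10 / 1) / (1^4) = 7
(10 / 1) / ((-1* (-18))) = 5 / 9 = 0.56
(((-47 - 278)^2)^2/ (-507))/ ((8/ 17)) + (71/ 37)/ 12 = -41523827983/ 888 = -46761067.55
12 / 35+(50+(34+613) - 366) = 331.34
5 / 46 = 0.11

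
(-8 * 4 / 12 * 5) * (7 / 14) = -20 / 3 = -6.67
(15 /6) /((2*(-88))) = -5 /352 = -0.01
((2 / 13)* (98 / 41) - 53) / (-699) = 0.08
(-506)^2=256036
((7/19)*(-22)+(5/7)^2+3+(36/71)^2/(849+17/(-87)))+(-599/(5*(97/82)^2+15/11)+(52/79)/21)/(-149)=-819327003157452045866/199150888811088820305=-4.11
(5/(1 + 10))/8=5/88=0.06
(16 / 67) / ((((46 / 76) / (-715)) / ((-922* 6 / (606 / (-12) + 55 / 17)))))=-81765615360 / 2476387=-33018.11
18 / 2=9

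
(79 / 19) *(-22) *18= -31284 / 19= -1646.53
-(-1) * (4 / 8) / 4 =1 / 8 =0.12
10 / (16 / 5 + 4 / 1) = 25 / 18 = 1.39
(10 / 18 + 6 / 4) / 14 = 37 / 252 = 0.15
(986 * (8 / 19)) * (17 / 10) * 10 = 134096 / 19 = 7057.68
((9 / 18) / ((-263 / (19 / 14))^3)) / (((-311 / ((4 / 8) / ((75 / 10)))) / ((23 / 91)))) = 157757 / 42381311172149040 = 0.00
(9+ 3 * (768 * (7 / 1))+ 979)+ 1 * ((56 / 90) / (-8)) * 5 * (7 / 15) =4621271 / 270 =17115.82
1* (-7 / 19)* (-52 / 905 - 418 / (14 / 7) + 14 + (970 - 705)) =-443086 / 17195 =-25.77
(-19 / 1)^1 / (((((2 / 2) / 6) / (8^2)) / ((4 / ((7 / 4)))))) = -116736 / 7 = -16676.57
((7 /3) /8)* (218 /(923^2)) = 763 /10223148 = 0.00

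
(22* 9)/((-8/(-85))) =8415/4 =2103.75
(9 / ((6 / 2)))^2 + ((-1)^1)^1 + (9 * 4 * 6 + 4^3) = 288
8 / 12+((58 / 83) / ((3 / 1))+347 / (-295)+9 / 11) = 437542 / 808005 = 0.54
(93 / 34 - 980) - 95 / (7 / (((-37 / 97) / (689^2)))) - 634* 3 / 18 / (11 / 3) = -121286811148115 / 120553499066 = -1006.08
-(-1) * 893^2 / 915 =797449 / 915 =871.53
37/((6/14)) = 259/3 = 86.33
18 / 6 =3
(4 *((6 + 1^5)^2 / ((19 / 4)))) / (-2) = -392 / 19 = -20.63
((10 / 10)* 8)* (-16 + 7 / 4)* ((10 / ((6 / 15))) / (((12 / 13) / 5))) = -30875 / 2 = -15437.50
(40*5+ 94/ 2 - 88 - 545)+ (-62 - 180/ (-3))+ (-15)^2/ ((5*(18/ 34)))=-303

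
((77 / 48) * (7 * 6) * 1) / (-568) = -539 / 4544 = -0.12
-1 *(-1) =1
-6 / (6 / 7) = -7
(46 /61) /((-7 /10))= -460 /427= -1.08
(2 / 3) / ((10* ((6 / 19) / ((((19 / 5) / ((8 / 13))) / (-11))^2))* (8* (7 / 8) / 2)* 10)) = 1159171 / 609840000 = 0.00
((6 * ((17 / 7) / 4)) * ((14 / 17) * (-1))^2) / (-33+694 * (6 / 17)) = 14 / 1201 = 0.01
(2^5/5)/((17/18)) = 576/85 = 6.78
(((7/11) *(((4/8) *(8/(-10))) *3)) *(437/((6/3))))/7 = -1311/55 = -23.84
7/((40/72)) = 63/5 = 12.60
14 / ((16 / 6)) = 21 / 4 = 5.25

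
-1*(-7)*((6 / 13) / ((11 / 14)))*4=2352 / 143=16.45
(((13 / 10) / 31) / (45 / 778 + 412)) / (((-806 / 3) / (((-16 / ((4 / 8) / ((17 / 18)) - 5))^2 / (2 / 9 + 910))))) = -3035367 / 569427359237120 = -0.00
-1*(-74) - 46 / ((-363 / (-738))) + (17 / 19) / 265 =-11890613 / 609235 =-19.52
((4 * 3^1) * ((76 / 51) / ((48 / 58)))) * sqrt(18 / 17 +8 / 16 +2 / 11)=551 * sqrt(243474) / 9537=28.51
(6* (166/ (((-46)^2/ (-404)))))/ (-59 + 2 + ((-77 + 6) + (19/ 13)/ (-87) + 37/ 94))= 10694763144/ 7177541299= 1.49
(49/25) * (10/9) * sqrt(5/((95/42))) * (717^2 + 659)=2655016 * sqrt(798)/45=1666694.78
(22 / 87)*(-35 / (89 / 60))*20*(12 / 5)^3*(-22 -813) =3555256320 / 2581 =1377472.42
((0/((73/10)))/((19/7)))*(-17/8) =0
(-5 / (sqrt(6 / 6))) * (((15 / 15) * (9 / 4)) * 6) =-135 / 2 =-67.50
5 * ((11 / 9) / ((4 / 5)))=275 / 36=7.64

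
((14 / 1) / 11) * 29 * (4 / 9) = 1624 / 99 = 16.40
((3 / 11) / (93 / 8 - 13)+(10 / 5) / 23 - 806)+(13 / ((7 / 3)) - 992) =-34920471 / 19481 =-1792.54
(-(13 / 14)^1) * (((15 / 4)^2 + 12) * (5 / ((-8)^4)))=-27105 / 917504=-0.03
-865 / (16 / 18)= -973.12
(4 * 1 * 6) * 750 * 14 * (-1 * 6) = -1512000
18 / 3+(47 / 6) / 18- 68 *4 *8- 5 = -234853 / 108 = -2174.56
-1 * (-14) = 14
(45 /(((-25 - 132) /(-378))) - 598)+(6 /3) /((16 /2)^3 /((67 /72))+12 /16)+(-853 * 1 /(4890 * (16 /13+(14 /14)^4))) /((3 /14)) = -805456331069509 /1643730274845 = -490.02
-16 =-16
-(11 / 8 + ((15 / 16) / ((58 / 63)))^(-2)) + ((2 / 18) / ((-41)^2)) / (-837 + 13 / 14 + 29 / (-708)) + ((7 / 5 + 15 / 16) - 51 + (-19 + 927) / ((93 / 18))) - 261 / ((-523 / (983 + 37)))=1022677891417563123147529 / 1613654866692197859600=633.76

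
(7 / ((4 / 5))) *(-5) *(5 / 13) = -875 / 52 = -16.83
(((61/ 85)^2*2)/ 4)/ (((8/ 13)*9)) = 48373/ 1040400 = 0.05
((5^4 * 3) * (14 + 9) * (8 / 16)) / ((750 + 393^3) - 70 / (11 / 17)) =474375 / 1335380174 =0.00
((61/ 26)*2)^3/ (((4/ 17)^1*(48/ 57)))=521.41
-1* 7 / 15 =-7 / 15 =-0.47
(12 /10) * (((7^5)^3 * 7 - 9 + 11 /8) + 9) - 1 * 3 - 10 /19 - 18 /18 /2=15154216339737153 /380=39879516683518.82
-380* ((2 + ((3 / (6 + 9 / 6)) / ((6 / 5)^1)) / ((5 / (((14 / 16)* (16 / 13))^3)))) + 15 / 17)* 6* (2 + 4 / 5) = -3535550704 / 186745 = -18932.51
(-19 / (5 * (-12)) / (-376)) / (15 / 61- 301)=0.00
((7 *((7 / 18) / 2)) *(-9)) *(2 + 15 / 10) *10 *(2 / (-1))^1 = 1715 / 2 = 857.50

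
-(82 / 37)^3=-551368 / 50653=-10.89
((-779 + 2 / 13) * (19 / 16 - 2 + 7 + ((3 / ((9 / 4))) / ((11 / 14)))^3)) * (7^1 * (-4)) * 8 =33429999750 / 17303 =1932034.89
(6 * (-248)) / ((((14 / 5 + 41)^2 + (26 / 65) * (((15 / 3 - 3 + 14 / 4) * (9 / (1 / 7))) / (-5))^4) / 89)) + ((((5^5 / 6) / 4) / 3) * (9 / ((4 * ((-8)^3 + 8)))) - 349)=-349.21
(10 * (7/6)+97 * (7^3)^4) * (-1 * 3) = -4027814575526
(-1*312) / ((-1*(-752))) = -39 / 94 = -0.41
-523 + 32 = -491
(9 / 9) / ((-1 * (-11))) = 1 / 11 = 0.09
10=10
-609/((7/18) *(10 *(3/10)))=-522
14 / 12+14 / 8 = 35 / 12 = 2.92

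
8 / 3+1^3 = 11 / 3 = 3.67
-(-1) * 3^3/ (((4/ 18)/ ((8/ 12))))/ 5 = 81/ 5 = 16.20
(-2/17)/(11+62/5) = -10/1989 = -0.01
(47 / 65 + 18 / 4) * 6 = 2037 / 65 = 31.34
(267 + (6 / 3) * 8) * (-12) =-3396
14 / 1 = 14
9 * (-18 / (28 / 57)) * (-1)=4617 / 14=329.79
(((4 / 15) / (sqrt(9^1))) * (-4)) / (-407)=16 / 18315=0.00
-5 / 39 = -0.13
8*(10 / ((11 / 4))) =320 / 11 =29.09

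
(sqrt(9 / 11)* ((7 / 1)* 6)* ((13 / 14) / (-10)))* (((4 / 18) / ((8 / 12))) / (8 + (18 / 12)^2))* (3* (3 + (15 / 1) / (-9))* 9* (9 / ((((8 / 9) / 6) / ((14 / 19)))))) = -2388204* sqrt(11) / 42845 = -184.87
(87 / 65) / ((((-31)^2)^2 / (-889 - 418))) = -113709 / 60028865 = -0.00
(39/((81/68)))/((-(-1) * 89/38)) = 33592/2403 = 13.98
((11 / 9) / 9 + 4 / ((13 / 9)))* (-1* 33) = -33649 / 351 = -95.87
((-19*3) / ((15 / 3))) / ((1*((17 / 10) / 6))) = -684 / 17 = -40.24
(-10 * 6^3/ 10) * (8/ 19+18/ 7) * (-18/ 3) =515808/ 133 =3878.26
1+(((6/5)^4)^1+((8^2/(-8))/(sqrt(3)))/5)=1921/625 - 8 * sqrt(3)/15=2.15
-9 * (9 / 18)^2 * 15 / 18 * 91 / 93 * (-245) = 111475 / 248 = 449.50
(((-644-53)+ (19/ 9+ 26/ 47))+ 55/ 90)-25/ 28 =-8227049/ 11844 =-694.62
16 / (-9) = -16 / 9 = -1.78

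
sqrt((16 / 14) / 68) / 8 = sqrt(238) / 952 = 0.02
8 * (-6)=-48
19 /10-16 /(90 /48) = -199 /30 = -6.63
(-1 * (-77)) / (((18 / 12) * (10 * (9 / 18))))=154 / 15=10.27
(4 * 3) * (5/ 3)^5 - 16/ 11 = 136204/ 891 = 152.87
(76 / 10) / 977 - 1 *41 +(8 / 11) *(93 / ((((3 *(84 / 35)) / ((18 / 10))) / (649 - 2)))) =585667953 / 53735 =10899.19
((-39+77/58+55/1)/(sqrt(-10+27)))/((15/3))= 201 * sqrt(17)/986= 0.84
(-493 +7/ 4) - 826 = -5269/ 4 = -1317.25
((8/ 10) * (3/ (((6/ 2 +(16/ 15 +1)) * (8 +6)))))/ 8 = 9/ 2128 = 0.00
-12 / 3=-4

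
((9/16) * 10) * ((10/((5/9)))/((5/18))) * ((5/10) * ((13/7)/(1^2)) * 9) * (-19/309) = -540189/2884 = -187.31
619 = 619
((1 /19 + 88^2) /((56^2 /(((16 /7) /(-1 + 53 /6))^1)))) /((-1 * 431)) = -441411 /264029738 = -0.00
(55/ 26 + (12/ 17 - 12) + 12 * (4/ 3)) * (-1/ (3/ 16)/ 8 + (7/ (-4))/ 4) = -53265/ 7072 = -7.53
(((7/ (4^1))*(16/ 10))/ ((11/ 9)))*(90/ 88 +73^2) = 14774823/ 1210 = 12210.60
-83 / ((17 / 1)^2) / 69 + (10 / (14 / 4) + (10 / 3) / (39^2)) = 2.86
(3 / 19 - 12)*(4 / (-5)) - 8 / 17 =2908 / 323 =9.00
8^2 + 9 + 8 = 81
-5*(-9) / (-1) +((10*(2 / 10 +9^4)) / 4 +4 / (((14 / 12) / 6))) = 114650 / 7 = 16378.57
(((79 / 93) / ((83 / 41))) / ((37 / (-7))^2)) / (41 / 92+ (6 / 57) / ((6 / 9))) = 277426828 / 11148513105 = 0.02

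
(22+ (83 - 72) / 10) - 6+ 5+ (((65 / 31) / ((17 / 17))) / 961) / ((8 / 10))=13169247 / 595820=22.10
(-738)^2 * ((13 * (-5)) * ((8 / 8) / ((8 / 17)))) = -150457905 / 2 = -75228952.50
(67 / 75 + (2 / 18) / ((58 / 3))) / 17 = 3911 / 73950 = 0.05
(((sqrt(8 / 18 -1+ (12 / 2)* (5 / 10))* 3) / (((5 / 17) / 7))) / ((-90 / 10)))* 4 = -476* sqrt(22) / 45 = -49.61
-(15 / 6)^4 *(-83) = 51875 / 16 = 3242.19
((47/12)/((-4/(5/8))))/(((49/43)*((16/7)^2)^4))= -1188843145/1649267441664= -0.00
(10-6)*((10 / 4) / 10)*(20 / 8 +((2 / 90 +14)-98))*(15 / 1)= -7333 / 6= -1222.17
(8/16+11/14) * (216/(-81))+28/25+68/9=8264/1575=5.25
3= 3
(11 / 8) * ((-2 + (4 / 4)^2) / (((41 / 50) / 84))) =-140.85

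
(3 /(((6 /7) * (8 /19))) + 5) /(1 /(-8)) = -213 /2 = -106.50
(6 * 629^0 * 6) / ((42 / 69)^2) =4761 / 49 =97.16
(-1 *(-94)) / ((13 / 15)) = 1410 / 13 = 108.46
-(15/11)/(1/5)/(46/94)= -3525/253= -13.93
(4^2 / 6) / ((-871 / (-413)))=3304 / 2613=1.26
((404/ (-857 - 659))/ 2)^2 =10201/ 574564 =0.02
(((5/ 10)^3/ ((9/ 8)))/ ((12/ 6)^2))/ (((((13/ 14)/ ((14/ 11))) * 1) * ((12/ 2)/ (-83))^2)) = 337561/ 46332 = 7.29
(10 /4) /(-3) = -0.83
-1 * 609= -609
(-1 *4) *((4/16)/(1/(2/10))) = -1/5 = -0.20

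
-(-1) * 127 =127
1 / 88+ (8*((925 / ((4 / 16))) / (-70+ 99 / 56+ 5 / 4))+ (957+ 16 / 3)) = 46851719 / 90024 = 520.44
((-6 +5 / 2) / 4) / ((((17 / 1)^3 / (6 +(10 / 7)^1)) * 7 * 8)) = -13 / 550256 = -0.00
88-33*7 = -143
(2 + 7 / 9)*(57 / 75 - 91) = -752 / 3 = -250.67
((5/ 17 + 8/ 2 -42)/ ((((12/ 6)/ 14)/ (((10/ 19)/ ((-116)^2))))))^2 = 503329225/ 4722554844736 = 0.00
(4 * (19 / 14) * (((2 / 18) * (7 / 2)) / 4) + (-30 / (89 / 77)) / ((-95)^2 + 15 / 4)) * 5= 60737825 / 23142492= 2.62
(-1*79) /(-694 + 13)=79 /681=0.12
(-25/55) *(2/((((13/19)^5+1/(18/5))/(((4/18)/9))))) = -99043960/1887313131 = -0.05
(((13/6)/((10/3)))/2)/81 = 13/3240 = 0.00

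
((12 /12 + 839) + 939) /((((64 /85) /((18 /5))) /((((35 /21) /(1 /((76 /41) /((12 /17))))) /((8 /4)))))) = 48842445 /2624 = 18613.74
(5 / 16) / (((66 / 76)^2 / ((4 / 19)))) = 95 / 1089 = 0.09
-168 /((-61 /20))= 3360 /61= 55.08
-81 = -81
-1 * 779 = -779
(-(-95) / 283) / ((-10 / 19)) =-361 / 566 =-0.64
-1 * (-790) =790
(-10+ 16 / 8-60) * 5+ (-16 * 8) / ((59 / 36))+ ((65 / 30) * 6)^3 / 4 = 30951 / 236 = 131.15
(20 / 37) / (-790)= -0.00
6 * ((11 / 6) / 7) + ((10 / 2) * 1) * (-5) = -164 / 7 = -23.43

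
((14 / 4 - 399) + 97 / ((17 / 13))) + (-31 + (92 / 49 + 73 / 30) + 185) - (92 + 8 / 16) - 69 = -8109571 / 24990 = -324.51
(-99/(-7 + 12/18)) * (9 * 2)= 5346/19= 281.37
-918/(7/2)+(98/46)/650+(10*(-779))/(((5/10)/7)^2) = -159811253857/104650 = -1527102.28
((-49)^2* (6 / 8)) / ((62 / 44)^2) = 871563 / 961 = 906.93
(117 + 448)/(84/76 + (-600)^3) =-10735/4103999979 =-0.00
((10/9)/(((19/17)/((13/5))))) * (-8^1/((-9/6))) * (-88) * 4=-2489344/513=-4852.52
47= 47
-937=-937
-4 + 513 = 509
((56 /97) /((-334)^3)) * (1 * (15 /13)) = -105 /5873060843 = -0.00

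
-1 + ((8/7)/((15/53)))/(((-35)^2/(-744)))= -148027/42875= -3.45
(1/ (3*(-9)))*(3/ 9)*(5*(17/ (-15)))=17/ 243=0.07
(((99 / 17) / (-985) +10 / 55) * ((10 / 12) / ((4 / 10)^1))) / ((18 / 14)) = 1134035 / 3978612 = 0.29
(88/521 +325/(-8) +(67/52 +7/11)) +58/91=-158099743/4172168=-37.89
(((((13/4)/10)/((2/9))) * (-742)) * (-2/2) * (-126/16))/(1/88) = -752026.28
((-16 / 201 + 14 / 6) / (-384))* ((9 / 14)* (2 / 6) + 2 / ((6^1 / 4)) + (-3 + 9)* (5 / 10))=-28841 / 1080576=-0.03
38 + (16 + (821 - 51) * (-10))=-7646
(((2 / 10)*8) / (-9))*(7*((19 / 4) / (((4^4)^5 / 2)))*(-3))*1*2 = 133 / 2061584302080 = 0.00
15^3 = 3375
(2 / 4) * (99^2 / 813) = 3267 / 542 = 6.03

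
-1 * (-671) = 671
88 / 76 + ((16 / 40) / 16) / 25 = 22019 / 19000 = 1.16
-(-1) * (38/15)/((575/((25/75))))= 38/25875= 0.00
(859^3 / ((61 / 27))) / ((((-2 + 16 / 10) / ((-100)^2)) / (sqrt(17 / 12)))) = -71306975137500 * sqrt(51) / 61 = -8348092777054.77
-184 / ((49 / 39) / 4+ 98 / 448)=-229632 / 665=-345.31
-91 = -91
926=926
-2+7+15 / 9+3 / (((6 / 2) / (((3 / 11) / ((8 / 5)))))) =1805 / 264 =6.84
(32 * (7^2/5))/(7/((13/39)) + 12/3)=1568/125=12.54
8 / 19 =0.42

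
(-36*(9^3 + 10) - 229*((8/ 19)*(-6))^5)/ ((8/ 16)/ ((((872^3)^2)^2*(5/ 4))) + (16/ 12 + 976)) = -10907106419708709491386908257971767044084858880/ 3508082503442518311640654120081983886041635017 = -3.11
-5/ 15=-1/ 3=-0.33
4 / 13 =0.31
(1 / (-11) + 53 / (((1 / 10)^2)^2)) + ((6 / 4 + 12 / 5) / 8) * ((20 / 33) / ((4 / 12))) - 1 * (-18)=23320827 / 44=530018.80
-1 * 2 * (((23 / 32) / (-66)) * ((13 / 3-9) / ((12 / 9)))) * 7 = -0.53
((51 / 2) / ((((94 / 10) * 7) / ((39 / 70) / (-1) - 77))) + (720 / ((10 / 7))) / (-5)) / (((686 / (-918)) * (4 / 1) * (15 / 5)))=922168179 / 63194320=14.59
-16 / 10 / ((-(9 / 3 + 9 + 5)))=0.09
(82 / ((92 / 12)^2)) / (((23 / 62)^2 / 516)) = 1463825952 / 279841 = 5230.92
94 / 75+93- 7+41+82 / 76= 368597 / 2850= 129.33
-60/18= -10/3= -3.33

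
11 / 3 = 3.67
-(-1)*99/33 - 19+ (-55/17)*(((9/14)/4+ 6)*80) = -191654/119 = -1610.54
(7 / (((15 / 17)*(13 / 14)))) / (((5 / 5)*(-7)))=-238 / 195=-1.22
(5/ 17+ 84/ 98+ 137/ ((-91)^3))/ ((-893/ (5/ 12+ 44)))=-151147853/ 2639991081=-0.06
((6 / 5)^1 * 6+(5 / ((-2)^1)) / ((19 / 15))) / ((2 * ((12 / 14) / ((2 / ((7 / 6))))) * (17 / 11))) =10923 / 3230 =3.38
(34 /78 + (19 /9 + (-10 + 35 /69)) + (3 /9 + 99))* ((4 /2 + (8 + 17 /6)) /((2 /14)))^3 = 38930826465685 /581256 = 66977074.59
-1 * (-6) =6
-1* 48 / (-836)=12 / 209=0.06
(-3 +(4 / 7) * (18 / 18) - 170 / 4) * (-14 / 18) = 629 / 18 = 34.94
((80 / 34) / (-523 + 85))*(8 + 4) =-80 / 1241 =-0.06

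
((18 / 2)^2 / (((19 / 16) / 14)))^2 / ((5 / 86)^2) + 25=2434798453081 / 9025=269783762.11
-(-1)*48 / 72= 2 / 3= 0.67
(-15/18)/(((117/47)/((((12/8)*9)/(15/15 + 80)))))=-235/4212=-0.06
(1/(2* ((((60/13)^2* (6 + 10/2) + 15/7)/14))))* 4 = 33124/279735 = 0.12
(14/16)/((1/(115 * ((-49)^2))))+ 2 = 1932821/8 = 241602.62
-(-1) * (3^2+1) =10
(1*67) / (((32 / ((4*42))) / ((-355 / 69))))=-1809.73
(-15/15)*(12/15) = -4/5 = -0.80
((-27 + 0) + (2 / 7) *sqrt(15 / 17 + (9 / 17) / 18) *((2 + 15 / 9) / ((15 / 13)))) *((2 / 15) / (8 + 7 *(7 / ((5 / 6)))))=-9 / 167 + 143 *sqrt(1054) / 2682855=-0.05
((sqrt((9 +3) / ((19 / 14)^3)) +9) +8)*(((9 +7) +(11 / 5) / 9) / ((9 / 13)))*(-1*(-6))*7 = 3725176*sqrt(798) / 48735 +2261714 / 135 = 18912.71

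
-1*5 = -5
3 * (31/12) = 31/4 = 7.75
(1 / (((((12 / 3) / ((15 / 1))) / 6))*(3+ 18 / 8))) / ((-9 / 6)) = -20 / 7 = -2.86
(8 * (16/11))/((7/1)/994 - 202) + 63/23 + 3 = 5.68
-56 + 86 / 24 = -629 / 12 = -52.42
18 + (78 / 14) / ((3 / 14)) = 44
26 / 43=0.60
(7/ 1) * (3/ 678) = 7/ 226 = 0.03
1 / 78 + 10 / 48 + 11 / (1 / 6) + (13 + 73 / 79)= 658473 / 8216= 80.15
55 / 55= 1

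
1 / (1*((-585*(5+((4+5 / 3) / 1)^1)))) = -1 / 6240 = -0.00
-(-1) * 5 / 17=5 / 17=0.29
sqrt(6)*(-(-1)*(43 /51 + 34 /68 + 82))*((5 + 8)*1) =110513*sqrt(6) /102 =2653.93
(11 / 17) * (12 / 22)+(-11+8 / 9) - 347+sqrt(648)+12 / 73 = -3982796 / 11169+18 * sqrt(2) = -331.14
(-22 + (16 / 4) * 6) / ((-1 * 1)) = -2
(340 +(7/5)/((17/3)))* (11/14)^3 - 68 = 22633531/233240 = 97.04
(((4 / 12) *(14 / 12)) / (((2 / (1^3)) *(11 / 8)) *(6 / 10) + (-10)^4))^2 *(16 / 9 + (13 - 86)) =-3140900 / 29169623593881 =-0.00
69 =69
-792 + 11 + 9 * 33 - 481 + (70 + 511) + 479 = 95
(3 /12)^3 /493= 1 /31552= 0.00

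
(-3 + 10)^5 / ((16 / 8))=16807 / 2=8403.50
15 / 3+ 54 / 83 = 5.65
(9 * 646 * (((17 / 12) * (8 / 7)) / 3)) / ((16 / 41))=8040.39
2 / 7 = 0.29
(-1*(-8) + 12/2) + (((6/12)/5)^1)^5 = 1400001/100000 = 14.00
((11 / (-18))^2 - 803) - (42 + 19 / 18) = -274001 / 324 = -845.68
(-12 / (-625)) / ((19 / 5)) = 12 / 2375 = 0.01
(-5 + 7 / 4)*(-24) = 78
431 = 431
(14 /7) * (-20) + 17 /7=-37.57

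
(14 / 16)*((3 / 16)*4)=21 / 32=0.66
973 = 973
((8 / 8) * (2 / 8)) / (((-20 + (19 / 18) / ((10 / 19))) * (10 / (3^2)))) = -0.01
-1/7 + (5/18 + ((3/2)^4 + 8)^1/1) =13303/1008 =13.20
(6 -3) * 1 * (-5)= -15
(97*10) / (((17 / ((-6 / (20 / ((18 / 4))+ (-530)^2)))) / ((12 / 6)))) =-5238 / 2148919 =-0.00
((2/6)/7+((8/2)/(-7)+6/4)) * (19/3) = 779/126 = 6.18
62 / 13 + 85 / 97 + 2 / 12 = 43975 / 7566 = 5.81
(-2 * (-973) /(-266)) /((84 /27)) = -2.35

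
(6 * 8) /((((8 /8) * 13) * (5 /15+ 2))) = 144 /91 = 1.58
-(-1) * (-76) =-76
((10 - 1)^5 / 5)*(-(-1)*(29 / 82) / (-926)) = -1712421 / 379660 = -4.51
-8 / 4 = -2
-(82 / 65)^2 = -6724 / 4225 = -1.59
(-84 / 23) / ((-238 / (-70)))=-420 / 391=-1.07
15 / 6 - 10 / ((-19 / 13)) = 355 / 38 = 9.34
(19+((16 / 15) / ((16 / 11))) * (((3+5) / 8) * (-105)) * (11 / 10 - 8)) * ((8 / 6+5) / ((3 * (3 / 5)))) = 104557 / 54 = 1936.24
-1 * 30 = -30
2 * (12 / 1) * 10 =240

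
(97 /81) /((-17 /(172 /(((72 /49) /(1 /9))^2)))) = -10014571 /144551952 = -0.07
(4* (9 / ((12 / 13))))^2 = 1521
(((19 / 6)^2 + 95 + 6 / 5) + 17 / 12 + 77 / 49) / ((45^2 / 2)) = 68806 / 637875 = 0.11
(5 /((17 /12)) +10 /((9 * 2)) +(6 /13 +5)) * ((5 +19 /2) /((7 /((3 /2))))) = 137663 /4641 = 29.66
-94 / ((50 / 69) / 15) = -1945.80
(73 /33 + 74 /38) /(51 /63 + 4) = 18256 /21109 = 0.86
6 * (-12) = -72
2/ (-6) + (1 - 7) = -19/ 3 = -6.33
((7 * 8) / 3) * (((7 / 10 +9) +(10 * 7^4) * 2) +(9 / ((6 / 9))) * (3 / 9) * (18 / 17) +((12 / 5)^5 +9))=47722065188 / 53125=898297.70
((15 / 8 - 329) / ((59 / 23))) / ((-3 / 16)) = 120382 / 177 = 680.12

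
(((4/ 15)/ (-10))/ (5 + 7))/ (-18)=1/ 8100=0.00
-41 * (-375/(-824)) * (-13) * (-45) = -8994375/824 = -10915.50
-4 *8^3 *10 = -20480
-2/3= -0.67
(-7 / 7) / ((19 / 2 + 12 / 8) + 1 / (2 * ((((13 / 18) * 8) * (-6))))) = -208 / 2285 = -0.09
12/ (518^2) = 3/ 67081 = 0.00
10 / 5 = 2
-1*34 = -34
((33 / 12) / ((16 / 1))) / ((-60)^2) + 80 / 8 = 2304011 / 230400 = 10.00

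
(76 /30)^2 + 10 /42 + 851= 857.66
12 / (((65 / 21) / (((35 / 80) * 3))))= 1323 / 260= 5.09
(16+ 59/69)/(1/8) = 134.84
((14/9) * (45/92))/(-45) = -0.02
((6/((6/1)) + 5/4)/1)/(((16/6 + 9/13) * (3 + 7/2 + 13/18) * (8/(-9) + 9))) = 2187/191260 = 0.01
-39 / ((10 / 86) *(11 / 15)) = -5031 / 11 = -457.36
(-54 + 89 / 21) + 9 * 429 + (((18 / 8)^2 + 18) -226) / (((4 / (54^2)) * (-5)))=56111203 / 1680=33399.53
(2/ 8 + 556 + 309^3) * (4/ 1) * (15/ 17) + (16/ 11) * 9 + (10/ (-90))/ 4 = 701019529481/ 6732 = 104132431.59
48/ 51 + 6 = 118/ 17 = 6.94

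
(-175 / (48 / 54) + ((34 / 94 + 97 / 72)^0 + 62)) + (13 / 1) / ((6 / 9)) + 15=-795 / 8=-99.38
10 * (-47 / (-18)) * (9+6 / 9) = 6815 / 27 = 252.41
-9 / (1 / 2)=-18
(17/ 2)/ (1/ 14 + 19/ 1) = 119/ 267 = 0.45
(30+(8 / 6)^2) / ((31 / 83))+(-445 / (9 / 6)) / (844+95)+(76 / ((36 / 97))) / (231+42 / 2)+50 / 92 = 43590714101 / 506147292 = 86.12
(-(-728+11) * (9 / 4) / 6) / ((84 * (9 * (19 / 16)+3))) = 239 / 1022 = 0.23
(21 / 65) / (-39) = -7 / 845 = -0.01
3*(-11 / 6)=-11 / 2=-5.50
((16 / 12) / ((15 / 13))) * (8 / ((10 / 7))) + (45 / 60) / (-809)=4710941 / 728100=6.47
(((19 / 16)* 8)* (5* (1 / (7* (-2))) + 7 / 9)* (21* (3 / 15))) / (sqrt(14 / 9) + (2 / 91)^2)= -25016901 / 4800246550 + 69054985727* sqrt(14) / 19200986200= 13.45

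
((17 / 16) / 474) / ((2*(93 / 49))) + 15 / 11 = 21168523 / 15516864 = 1.36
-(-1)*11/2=11/2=5.50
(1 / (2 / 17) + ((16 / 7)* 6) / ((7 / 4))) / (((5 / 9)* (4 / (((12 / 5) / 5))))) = 43227 / 12250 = 3.53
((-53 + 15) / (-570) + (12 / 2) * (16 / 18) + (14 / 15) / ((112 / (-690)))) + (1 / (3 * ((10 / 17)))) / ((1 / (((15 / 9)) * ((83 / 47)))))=11149 / 8460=1.32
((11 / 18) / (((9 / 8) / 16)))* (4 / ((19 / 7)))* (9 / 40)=2464 / 855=2.88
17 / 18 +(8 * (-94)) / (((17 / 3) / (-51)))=121841 / 18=6768.94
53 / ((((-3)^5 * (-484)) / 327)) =5777 / 39204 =0.15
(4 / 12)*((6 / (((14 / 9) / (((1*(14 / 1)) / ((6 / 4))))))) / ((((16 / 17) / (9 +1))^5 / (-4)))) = -13311159375 / 2048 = -6499589.54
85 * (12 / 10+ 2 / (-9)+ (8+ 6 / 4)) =16031 / 18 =890.61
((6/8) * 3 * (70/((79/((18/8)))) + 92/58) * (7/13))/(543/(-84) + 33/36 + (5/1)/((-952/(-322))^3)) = -852942746376/1052942016919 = -0.81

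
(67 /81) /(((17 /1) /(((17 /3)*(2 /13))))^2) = 268 /123201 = 0.00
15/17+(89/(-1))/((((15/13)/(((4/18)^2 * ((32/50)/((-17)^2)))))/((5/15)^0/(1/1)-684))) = 58320409/8778375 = 6.64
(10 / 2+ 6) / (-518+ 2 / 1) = -11 / 516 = -0.02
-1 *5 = -5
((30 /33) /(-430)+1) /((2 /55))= 1180 /43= 27.44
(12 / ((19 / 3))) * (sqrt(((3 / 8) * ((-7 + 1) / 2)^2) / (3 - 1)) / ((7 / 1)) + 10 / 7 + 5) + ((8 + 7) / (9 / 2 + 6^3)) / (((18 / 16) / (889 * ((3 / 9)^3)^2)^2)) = 27 * sqrt(3) / 133 + 23416841900 / 1908404631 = 12.62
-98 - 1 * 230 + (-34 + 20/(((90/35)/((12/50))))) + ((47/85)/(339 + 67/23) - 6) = -734211253/2005320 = -366.13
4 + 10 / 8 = 5.25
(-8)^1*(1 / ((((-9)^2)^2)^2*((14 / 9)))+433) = -115977432316 / 33480783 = -3464.00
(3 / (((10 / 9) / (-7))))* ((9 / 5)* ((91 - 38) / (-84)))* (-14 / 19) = -30051 / 1900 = -15.82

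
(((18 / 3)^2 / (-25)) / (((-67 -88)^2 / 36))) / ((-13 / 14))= 18144 / 7808125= 0.00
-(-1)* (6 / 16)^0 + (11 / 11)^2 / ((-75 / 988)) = -913 / 75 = -12.17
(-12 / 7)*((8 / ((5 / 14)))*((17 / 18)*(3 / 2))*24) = -6528 / 5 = -1305.60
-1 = -1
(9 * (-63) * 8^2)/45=-4032/5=-806.40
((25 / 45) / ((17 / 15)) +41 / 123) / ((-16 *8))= -7 / 1088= -0.01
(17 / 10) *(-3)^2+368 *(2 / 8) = 1073 / 10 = 107.30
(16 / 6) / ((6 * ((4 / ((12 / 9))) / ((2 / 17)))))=8 / 459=0.02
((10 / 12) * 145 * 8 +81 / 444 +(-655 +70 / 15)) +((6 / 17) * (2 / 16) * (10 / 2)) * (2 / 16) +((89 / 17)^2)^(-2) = 1199269837368937 / 3788627480544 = 316.54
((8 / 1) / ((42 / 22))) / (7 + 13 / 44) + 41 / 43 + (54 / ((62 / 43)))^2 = 391138029620 / 278558343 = 1404.15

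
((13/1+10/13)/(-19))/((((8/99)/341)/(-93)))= 561986073/1976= 284405.91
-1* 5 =-5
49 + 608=657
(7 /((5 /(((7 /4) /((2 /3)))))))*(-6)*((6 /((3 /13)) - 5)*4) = -9261 /5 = -1852.20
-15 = -15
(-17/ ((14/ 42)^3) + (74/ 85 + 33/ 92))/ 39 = -3579767/ 304980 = -11.74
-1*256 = -256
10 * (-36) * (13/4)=-1170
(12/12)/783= 1/783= 0.00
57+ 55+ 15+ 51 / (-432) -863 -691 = -205505 / 144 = -1427.12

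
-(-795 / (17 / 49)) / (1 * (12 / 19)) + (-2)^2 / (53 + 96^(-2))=120510201787 / 33214532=3628.24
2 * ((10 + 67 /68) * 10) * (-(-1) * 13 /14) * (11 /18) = 59345 /476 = 124.67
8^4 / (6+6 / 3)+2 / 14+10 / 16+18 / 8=28841 / 56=515.02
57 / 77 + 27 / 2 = 2193 / 154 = 14.24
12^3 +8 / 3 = 5192 / 3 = 1730.67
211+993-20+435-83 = 1536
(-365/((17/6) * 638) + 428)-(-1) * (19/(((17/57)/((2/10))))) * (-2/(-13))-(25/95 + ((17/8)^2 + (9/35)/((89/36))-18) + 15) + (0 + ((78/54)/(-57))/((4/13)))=3084410204100847/7210051168320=427.79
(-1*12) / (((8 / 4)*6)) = -1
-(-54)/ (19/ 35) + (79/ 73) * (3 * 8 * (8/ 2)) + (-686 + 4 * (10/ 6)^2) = -5886044/ 12483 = -471.52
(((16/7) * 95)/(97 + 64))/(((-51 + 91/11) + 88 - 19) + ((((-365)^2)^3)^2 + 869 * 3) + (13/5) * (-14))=83600/346577990273852218318757125405107781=0.00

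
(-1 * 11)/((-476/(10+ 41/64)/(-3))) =-22473/30464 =-0.74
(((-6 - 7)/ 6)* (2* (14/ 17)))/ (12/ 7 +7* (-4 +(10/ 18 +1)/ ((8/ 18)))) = 2548/ 1275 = 2.00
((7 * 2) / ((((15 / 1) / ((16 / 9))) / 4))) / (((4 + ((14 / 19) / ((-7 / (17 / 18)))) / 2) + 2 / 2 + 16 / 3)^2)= 3881472 / 61846445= 0.06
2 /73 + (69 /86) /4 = 5725 /25112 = 0.23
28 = 28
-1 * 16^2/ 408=-32/ 51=-0.63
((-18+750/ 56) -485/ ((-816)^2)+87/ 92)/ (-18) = 392600197/ 1929650688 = 0.20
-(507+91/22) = -11245/22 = -511.14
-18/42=-3/7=-0.43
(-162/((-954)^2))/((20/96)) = -0.00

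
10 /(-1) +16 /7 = -54 /7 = -7.71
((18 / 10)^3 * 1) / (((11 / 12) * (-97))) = -8748 / 133375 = -0.07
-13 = -13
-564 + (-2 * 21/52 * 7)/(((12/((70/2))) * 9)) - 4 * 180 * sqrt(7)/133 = -529619/936 - 720 * sqrt(7)/133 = -580.16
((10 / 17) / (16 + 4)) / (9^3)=1 / 24786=0.00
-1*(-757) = 757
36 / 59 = 0.61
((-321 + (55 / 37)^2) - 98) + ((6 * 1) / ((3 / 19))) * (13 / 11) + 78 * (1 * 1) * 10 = 6145860 / 15059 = 408.12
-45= -45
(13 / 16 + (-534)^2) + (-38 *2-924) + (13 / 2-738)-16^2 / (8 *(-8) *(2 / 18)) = 4535381 / 16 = 283461.31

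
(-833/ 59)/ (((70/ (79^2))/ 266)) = -98776307/ 295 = -334834.94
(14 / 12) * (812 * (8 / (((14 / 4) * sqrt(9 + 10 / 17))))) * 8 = 5594.30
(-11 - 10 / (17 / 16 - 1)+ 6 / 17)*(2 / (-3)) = 1934 / 17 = 113.76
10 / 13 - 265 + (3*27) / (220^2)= -166252947 / 629200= -264.23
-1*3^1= -3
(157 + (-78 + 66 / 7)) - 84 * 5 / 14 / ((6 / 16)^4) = -270007 / 189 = -1428.61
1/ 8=0.12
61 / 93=0.66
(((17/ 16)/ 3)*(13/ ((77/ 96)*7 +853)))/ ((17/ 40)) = 1040/ 82427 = 0.01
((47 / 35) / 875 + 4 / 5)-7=-189828 / 30625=-6.20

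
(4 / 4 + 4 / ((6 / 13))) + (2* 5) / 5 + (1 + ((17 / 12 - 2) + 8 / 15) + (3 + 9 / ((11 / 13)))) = 17327 / 660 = 26.25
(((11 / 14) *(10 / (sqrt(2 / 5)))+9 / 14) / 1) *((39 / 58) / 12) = 117 / 3248+715 *sqrt(10) / 3248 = 0.73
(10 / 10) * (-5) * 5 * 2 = -50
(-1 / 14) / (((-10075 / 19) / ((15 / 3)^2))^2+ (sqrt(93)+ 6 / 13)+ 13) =-5102445478 / 33084570420349+ 22024249*sqrt(93) / 66169140840698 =-0.00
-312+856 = 544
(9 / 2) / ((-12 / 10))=-15 / 4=-3.75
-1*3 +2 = -1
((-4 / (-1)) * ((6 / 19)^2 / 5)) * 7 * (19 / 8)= 126 / 95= 1.33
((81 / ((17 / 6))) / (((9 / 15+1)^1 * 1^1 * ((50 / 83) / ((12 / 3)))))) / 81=249 / 170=1.46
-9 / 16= -0.56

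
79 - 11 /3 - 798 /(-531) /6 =40135 /531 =75.58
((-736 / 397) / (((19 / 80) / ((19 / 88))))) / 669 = -7360 / 2921523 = -0.00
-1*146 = -146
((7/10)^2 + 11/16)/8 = 471/3200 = 0.15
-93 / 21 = -31 / 7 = -4.43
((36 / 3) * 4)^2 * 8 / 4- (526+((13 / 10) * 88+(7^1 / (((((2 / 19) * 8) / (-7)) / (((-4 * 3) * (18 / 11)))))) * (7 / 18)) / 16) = 4047.08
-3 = -3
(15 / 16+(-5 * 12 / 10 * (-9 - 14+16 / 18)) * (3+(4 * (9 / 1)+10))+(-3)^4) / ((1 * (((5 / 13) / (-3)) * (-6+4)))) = 821509 / 32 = 25672.16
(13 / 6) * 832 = 5408 / 3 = 1802.67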